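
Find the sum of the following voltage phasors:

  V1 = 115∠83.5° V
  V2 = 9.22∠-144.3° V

Step 1 — Convert each phasor to rectangular form:
  V1 = 115·(cos(83.5°) + j·sin(83.5°)) = 13.02 + j114.3 V
  V2 = 9.22·(cos(-144.3°) + j·sin(-144.3°)) = -7.487 - j5.38 V
Step 2 — Sum components: V_total = 5.531 + j108.9 V.
Step 3 — Convert to polar: |V_total| = 109 V, ∠V_total = 87.1°.

V_total = 109∠87.1° V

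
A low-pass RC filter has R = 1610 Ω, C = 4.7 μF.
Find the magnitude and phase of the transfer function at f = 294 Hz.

Step 1 — Angular frequency: ω = 2π·294 = 1847 rad/s.
Step 2 — Transfer function: H(jω) = 1/(1 + jωRC).
Step 3 — Denominator: 1 + jωRC = 1 + j·1847·1610·4.7e-06 = 1 + j13.98.
Step 4 — H = 0.005092 - j0.07118.
Step 5 — Magnitude: |H| = 0.07136 (-22.9 dB); phase: φ = -85.9°.

|H| = 0.07136 (-22.9 dB), φ = -85.9°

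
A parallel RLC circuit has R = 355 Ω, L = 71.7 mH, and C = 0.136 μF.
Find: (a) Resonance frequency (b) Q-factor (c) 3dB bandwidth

Step 1 — Resonance: ω₀ = 1/√(LC) = 1/√(0.0717·1.36e-07) = 1.013e+04 rad/s.
Step 2 — f₀ = ω₀/(2π) = 1612 Hz.
Step 3 — Parallel Q: Q = R/(ω₀L) = 355/(1.013e+04·0.0717) = 0.4889.
Step 4 — Bandwidth: Δω = ω₀/Q = 2.071e+04 rad/s; BW = Δω/(2π) = 3296 Hz.

(a) f₀ = 1612 Hz  (b) Q = 0.4889  (c) BW = 3296 Hz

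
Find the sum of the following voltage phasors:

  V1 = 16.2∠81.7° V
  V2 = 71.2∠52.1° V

Step 1 — Convert each phasor to rectangular form:
  V1 = 16.2·(cos(81.7°) + j·sin(81.7°)) = 2.339 + j16.03 V
  V2 = 71.2·(cos(52.1°) + j·sin(52.1°)) = 43.74 + j56.18 V
Step 2 — Sum components: V_total = 46.08 + j72.21 V.
Step 3 — Convert to polar: |V_total| = 85.66 V, ∠V_total = 57.5°.

V_total = 85.66∠57.5° V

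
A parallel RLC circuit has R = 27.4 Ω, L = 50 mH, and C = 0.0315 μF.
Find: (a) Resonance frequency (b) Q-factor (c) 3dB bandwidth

Step 1 — Resonance: ω₀ = 1/√(LC) = 1/√(0.05·3.15e-08) = 2.52e+04 rad/s.
Step 2 — f₀ = ω₀/(2π) = 4010 Hz.
Step 3 — Parallel Q: Q = R/(ω₀L) = 27.4/(2.52e+04·0.05) = 0.02175.
Step 4 — Bandwidth: Δω = ω₀/Q = 1.159e+06 rad/s; BW = Δω/(2π) = 1.844e+05 Hz.

(a) f₀ = 4010 Hz  (b) Q = 0.02175  (c) BW = 1.844e+05 Hz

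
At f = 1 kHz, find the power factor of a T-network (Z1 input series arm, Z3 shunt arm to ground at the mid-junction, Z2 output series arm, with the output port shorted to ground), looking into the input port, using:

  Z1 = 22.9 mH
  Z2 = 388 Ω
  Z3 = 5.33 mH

Step 1 — Angular frequency: ω = 2π·f = 2π·1000 = 6283 rad/s.
Step 2 — Component impedances:
  Z1: Z = jωL = j·6283·0.0229 = 0 + j143.9 Ω
  Z2: Z = R = 388 Ω
  Z3: Z = jωL = j·6283·0.00533 = 0 + j33.49 Ω
Step 3 — With the output port shorted to ground, the output series arm Z2 runs from the junction to ground; the shunt arm Z3 also runs from the junction to ground. They appear in parallel: Z3 || Z2 = 2.869 + j33.24 Ω.
Step 4 — Series with input arm Z1: Z_in = Z1 + (Z3 || Z2) = 2.869 + j177.1 Ω = 177.1∠89.1° Ω.
Step 5 — Power factor: PF = cos(φ) = Re(Z)/|Z| = 2.869/177.1 = 0.0162.
Step 6 — Type: Im(Z) = 177.1 ⇒ lagging (phase φ = 89.1°).

PF = 0.0162 (lagging, φ = 89.1°)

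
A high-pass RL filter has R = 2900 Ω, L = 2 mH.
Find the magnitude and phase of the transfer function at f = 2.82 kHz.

Step 1 — Angular frequency: ω = 2π·2820 = 1.772e+04 rad/s.
Step 2 — Transfer function: H(jω) = jωL/(R + jωL).
Step 3 — Numerator jωL = j·35.44; denominator R + jωL = 2900 + j35.44.
Step 4 — H = 0.0001493 + j0.01222.
Step 5 — Magnitude: |H| = 0.01222 (-38.3 dB); phase: φ = 89.3°.

|H| = 0.01222 (-38.3 dB), φ = 89.3°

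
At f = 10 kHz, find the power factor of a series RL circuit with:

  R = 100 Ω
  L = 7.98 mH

Step 1 — Angular frequency: ω = 2π·f = 2π·1e+04 = 6.283e+04 rad/s.
Step 2 — Component impedances:
  R: Z = R = 100 Ω
  L: Z = jωL = j·6.283e+04·0.00798 = 0 + j501.4 Ω
Step 3 — Series combination: Z_total = R + L = 100 + j501.4 Ω = 511.3∠78.7° Ω.
Step 4 — Power factor: PF = cos(φ) = Re(Z)/|Z| = 100/511.3 = 0.1956.
Step 5 — Type: Im(Z) = 501.4 ⇒ lagging (phase φ = 78.7°).

PF = 0.1956 (lagging, φ = 78.7°)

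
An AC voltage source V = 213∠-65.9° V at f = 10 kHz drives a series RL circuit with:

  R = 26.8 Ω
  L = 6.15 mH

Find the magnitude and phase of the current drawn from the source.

Step 1 — Angular frequency: ω = 2π·f = 2π·1e+04 = 6.283e+04 rad/s.
Step 2 — Component impedances:
  R: Z = R = 26.8 Ω
  L: Z = jωL = j·6.283e+04·0.00615 = 0 + j386.4 Ω
Step 3 — Series combination: Z_total = R + L = 26.8 + j386.4 Ω = 387.3∠86.0° Ω.
Step 4 — Source phasor: V = 213∠-65.9° V = 86.97 - j194.4 V.
Step 5 — Ohm's law: I = V / Z_total = (86.97 - j194.4) / (26.8 + j386.4) = -0.4852 - j0.2587 A.
Step 6 — Convert to polar: |I| = 0.5499 A, ∠I = -151.9°.

I = 0.5499∠-151.9° A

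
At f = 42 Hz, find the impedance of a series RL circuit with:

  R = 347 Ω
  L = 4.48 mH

Step 1 — Angular frequency: ω = 2π·f = 2π·42 = 263.9 rad/s.
Step 2 — Component impedances:
  R: Z = R = 347 Ω
  L: Z = jωL = j·263.9·0.00448 = 0 + j1.182 Ω
Step 3 — Series combination: Z_total = R + L = 347 + j1.182 Ω = 347∠0.2° Ω.

Z = 347 + j1.182 Ω = 347∠0.2° Ω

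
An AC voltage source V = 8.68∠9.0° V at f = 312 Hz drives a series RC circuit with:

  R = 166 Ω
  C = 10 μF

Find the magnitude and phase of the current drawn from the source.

Step 1 — Angular frequency: ω = 2π·f = 2π·312 = 1960 rad/s.
Step 2 — Component impedances:
  R: Z = R = 166 Ω
  C: Z = 1/(jωC) = -j/(ω·C) = 0 - j51.01 Ω
Step 3 — Series combination: Z_total = R + C = 166 - j51.01 Ω = 173.7∠-17.1° Ω.
Step 4 — Source phasor: V = 8.68∠9.0° V = 8.573 + j1.358 V.
Step 5 — Ohm's law: I = V / Z_total = (8.573 + j1.358) / (166 - j51.01) = 0.04489 + j0.02198 A.
Step 6 — Convert to polar: |I| = 0.04998 A, ∠I = 26.1°.

I = 0.04998∠26.1° A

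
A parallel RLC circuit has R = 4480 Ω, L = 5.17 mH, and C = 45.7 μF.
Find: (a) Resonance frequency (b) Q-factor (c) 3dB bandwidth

Step 1 — Resonance: ω₀ = 1/√(LC) = 1/√(0.00517·4.57e-05) = 2057 rad/s.
Step 2 — f₀ = ω₀/(2π) = 327.4 Hz.
Step 3 — Parallel Q: Q = R/(ω₀L) = 4480/(2057·0.00517) = 421.2.
Step 4 — Bandwidth: Δω = ω₀/Q = 4.884 rad/s; BW = Δω/(2π) = 0.7774 Hz.

(a) f₀ = 327.4 Hz  (b) Q = 421.2  (c) BW = 0.7774 Hz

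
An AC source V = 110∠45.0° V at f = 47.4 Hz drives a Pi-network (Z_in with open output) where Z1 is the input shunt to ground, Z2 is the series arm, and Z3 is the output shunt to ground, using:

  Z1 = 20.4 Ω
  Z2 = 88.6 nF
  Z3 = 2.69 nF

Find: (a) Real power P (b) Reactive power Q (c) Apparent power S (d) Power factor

Step 1 — Angular frequency: ω = 2π·f = 2π·47.4 = 297.8 rad/s.
Step 2 — Component impedances:
  Z1: Z = R = 20.4 Ω
  Z2: Z = 1/(jωC) = -j/(ω·C) = 0 - j3.79e+04 Ω
  Z3: Z = 1/(jωC) = -j/(ω·C) = 0 - j1.248e+06 Ω
Step 3 — With open output, the series arm Z2 and the output shunt Z3 appear in series to ground: Z2 + Z3 = 0 - j1.286e+06 Ω.
Step 4 — Parallel with input shunt Z1: Z_in = Z1 || (Z2 + Z3) = 20.4 - j0.0003236 Ω = 20.4∠-0.0° Ω.
Step 5 — Source phasor: V = 110∠45.0° V = 77.78 + j77.78 V.
Step 6 — Current: I = V / Z = 3.813 + j3.813 A = 5.392∠45.0° A.
Step 7 — Complex power: S = V·I* = 593.1 - j0.009408 VA.
Step 8 — Real power: P = Re(S) = 593.1 W.
Step 9 — Reactive power: Q = Im(S) = -0.009408 VAR.
Step 10 — Apparent power: |S| = 593.1 VA.
Step 11 — Power factor: PF = P/|S| = 1 (leading).

(a) P = 593.1 W  (b) Q = -0.009408 VAR  (c) S = 593.1 VA  (d) PF = 1 (leading)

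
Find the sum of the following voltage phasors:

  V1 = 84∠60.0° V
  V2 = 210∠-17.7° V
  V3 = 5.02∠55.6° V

Step 1 — Convert each phasor to rectangular form:
  V1 = 84·(cos(60.0°) + j·sin(60.0°)) = 42 + j72.75 V
  V2 = 210·(cos(-17.7°) + j·sin(-17.7°)) = 200.1 - j63.85 V
  V3 = 5.02·(cos(55.6°) + j·sin(55.6°)) = 2.836 + j4.142 V
Step 2 — Sum components: V_total = 244.9 + j13.04 V.
Step 3 — Convert to polar: |V_total| = 245.2 V, ∠V_total = 3.0°.

V_total = 245.2∠3.0° V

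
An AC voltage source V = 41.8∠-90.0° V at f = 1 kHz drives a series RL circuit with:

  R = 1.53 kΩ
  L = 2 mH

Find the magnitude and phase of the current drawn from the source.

Step 1 — Angular frequency: ω = 2π·f = 2π·1000 = 6283 rad/s.
Step 2 — Component impedances:
  R: Z = R = 1530 Ω
  L: Z = jωL = j·6283·0.002 = 0 + j12.57 Ω
Step 3 — Series combination: Z_total = R + L = 1530 + j12.57 Ω = 1530∠0.5° Ω.
Step 4 — Source phasor: V = 41.8∠-90.0° V = 0 - j41.8 V.
Step 5 — Ohm's law: I = V / Z_total = (0 - j41.8) / (1530 + j12.57) = -0.0002244 - j0.02732 A.
Step 6 — Convert to polar: |I| = 0.02732 A, ∠I = -90.5°.

I = 0.02732∠-90.5° A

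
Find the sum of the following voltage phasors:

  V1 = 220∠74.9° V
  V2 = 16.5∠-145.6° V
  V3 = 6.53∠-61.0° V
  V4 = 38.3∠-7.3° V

Step 1 — Convert each phasor to rectangular form:
  V1 = 220·(cos(74.9°) + j·sin(74.9°)) = 57.31 + j212.4 V
  V2 = 16.5·(cos(-145.6°) + j·sin(-145.6°)) = -13.61 - j9.322 V
  V3 = 6.53·(cos(-61.0°) + j·sin(-61.0°)) = 3.166 - j5.711 V
  V4 = 38.3·(cos(-7.3°) + j·sin(-7.3°)) = 37.99 - j4.867 V
Step 2 — Sum components: V_total = 84.85 + j192.5 V.
Step 3 — Convert to polar: |V_total| = 210.4 V, ∠V_total = 66.2°.

V_total = 210.4∠66.2° V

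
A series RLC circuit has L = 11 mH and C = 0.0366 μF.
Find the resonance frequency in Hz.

Step 1 — Resonance condition Im(Z)=0 gives ω₀ = 1/√(LC).
Step 2 — ω₀ = 1/√(0.011·3.66e-08) = 4.984e+04 rad/s.
Step 3 — f₀ = ω₀/(2π) = 7932 Hz.

f₀ = 7932 Hz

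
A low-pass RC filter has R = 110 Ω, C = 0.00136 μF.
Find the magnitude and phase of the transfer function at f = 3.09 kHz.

Step 1 — Angular frequency: ω = 2π·3090 = 1.942e+04 rad/s.
Step 2 — Transfer function: H(jω) = 1/(1 + jωRC).
Step 3 — Denominator: 1 + jωRC = 1 + j·1.942e+04·110·1.36e-09 = 1 + j0.002904.
Step 4 — H = 1 - j0.002904.
Step 5 — Magnitude: |H| = 1 (-0.0 dB); phase: φ = -0.2°.

|H| = 1 (-0.0 dB), φ = -0.2°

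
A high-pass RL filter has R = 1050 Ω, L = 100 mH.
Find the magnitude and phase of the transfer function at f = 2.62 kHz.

Step 1 — Angular frequency: ω = 2π·2620 = 1.646e+04 rad/s.
Step 2 — Transfer function: H(jω) = jωL/(R + jωL).
Step 3 — Numerator jωL = j·1646; denominator R + jωL = 1050 + j1646.
Step 4 — H = 0.7108 + j0.4534.
Step 5 — Magnitude: |H| = 0.8431 (-1.5 dB); phase: φ = 32.5°.

|H| = 0.8431 (-1.5 dB), φ = 32.5°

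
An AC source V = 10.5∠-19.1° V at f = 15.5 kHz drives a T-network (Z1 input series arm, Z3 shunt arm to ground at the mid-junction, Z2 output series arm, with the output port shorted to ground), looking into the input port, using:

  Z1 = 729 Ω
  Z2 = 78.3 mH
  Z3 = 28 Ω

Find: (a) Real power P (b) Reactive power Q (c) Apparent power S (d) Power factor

Step 1 — Angular frequency: ω = 2π·f = 2π·1.55e+04 = 9.739e+04 rad/s.
Step 2 — Component impedances:
  Z1: Z = R = 729 Ω
  Z2: Z = jωL = j·9.739e+04·0.0783 = 0 + j7626 Ω
  Z3: Z = R = 28 Ω
Step 3 — With the output port shorted to ground, the output series arm Z2 runs from the junction to ground; the shunt arm Z3 also runs from the junction to ground. They appear in parallel: Z3 || Z2 = 28 + j0.1028 Ω.
Step 4 — Series with input arm Z1: Z_in = Z1 + (Z3 || Z2) = 757 + j0.1028 Ω = 757∠0.0° Ω.
Step 5 — Source phasor: V = 10.5∠-19.1° V = 9.922 - j3.436 V.
Step 6 — Current: I = V / Z = 0.01311 - j0.00454 A = 0.01387∠-19.1° A.
Step 7 — Complex power: S = V·I* = 0.1456 + j1.978e-05 VA.
Step 8 — Real power: P = Re(S) = 0.1456 W.
Step 9 — Reactive power: Q = Im(S) = 1.978e-05 VAR.
Step 10 — Apparent power: |S| = 0.1456 VA.
Step 11 — Power factor: PF = P/|S| = 1 (lagging).

(a) P = 0.1456 W  (b) Q = 1.978e-05 VAR  (c) S = 0.1456 VA  (d) PF = 1 (lagging)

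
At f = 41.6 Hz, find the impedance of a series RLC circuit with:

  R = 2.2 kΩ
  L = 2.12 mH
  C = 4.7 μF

Step 1 — Angular frequency: ω = 2π·f = 2π·41.6 = 261.4 rad/s.
Step 2 — Component impedances:
  R: Z = R = 2200 Ω
  L: Z = jωL = j·261.4·0.00212 = 0 + j0.5541 Ω
  C: Z = 1/(jωC) = -j/(ω·C) = 0 - j814 Ω
Step 3 — Series combination: Z_total = R + L + C = 2200 - j813.5 Ω = 2346∠-20.3° Ω.

Z = 2200 - j813.5 Ω = 2346∠-20.3° Ω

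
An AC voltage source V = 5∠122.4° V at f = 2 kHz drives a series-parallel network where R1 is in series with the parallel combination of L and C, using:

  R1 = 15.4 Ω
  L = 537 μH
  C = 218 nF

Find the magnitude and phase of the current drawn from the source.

Step 1 — Angular frequency: ω = 2π·f = 2π·2000 = 1.257e+04 rad/s.
Step 2 — Component impedances:
  R1: Z = R = 15.4 Ω
  L: Z = jωL = j·1.257e+04·0.000537 = 0 + j6.748 Ω
  C: Z = 1/(jωC) = -j/(ω·C) = 0 - j365 Ω
Step 3 — Parallel branch: L || C = 1/(1/L + 1/C) = 0 + j6.875 Ω.
Step 4 — Series with R1: Z_total = R1 + (L || C) = 15.4 + j6.875 Ω = 16.87∠24.1° Ω.
Step 5 — Source phasor: V = 5∠122.4° V = -2.679 + j4.222 V.
Step 6 — Ohm's law: I = V / Z_total = (-2.679 + j4.222) / (15.4 + j6.875) = -0.04301 + j0.2933 A.
Step 7 — Convert to polar: |I| = 0.2965 A, ∠I = 98.3°.

I = 0.2965∠98.3° A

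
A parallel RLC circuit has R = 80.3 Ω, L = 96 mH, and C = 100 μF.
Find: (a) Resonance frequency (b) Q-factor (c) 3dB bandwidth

Step 1 — Resonance: ω₀ = 1/√(LC) = 1/√(0.096·0.0001) = 322.7 rad/s.
Step 2 — f₀ = ω₀/(2π) = 51.37 Hz.
Step 3 — Parallel Q: Q = R/(ω₀L) = 80.3/(322.7·0.096) = 2.592.
Step 4 — Bandwidth: Δω = ω₀/Q = 124.5 rad/s; BW = Δω/(2π) = 19.82 Hz.

(a) f₀ = 51.37 Hz  (b) Q = 2.592  (c) BW = 19.82 Hz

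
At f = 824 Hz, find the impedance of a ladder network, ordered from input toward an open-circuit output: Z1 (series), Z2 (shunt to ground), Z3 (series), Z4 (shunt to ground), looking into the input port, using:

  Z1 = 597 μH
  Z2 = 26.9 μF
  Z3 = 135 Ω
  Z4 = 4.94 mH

Step 1 — Angular frequency: ω = 2π·f = 2π·824 = 5177 rad/s.
Step 2 — Component impedances:
  Z1: Z = jωL = j·5177·0.000597 = 0 + j3.091 Ω
  Z2: Z = 1/(jωC) = -j/(ω·C) = 0 - j7.18 Ω
  Z3: Z = R = 135 Ω
  Z4: Z = jωL = j·5177·0.00494 = 0 + j25.58 Ω
Step 3 — Ladder network (open output): work backward from the far end, alternating series and parallel combinations. Z_in = 0.3749 - j4.14 Ω = 4.157∠-84.8° Ω.

Z = 0.3749 - j4.14 Ω = 4.157∠-84.8° Ω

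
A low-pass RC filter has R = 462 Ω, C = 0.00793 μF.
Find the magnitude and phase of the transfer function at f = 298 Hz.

Step 1 — Angular frequency: ω = 2π·298 = 1872 rad/s.
Step 2 — Transfer function: H(jω) = 1/(1 + jωRC).
Step 3 — Denominator: 1 + jωRC = 1 + j·1872·462·7.93e-09 = 1 + j0.00686.
Step 4 — H = 1 - j0.006859.
Step 5 — Magnitude: |H| = 1 (-0.0 dB); phase: φ = -0.4°.

|H| = 1 (-0.0 dB), φ = -0.4°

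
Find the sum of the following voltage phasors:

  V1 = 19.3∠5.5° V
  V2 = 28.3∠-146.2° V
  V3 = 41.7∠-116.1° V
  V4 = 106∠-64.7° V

Step 1 — Convert each phasor to rectangular form:
  V1 = 19.3·(cos(5.5°) + j·sin(5.5°)) = 19.21 + j1.85 V
  V2 = 28.3·(cos(-146.2°) + j·sin(-146.2°)) = -23.52 - j15.74 V
  V3 = 41.7·(cos(-116.1°) + j·sin(-116.1°)) = -18.35 - j37.45 V
  V4 = 106·(cos(-64.7°) + j·sin(-64.7°)) = 45.3 - j95.83 V
Step 2 — Sum components: V_total = 22.65 - j147.2 V.
Step 3 — Convert to polar: |V_total| = 148.9 V, ∠V_total = -81.3°.

V_total = 148.9∠-81.3° V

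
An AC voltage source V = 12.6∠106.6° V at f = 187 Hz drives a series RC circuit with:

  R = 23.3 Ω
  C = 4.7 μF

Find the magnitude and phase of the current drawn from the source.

Step 1 — Angular frequency: ω = 2π·f = 2π·187 = 1175 rad/s.
Step 2 — Component impedances:
  R: Z = R = 23.3 Ω
  C: Z = 1/(jωC) = -j/(ω·C) = 0 - j181.1 Ω
Step 3 — Series combination: Z_total = R + C = 23.3 - j181.1 Ω = 182.6∠-82.7° Ω.
Step 4 — Source phasor: V = 12.6∠106.6° V = -3.6 + j12.07 V.
Step 5 — Ohm's law: I = V / Z_total = (-3.6 + j12.07) / (23.3 - j181.1) = -0.06811 - j0.01111 A.
Step 6 — Convert to polar: |I| = 0.06901 A, ∠I = -170.7°.

I = 0.06901∠-170.7° A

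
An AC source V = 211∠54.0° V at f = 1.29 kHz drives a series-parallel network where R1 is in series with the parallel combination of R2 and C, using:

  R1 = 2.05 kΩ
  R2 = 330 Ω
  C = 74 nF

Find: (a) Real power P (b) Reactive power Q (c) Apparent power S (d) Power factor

Step 1 — Angular frequency: ω = 2π·f = 2π·1290 = 8105 rad/s.
Step 2 — Component impedances:
  R1: Z = R = 2050 Ω
  R2: Z = R = 330 Ω
  C: Z = 1/(jωC) = -j/(ω·C) = 0 - j1667 Ω
Step 3 — Parallel branch: R2 || C = 1/(1/R2 + 1/C) = 317.6 - j62.85 Ω.
Step 4 — Series with R1: Z_total = R1 + (R2 || C) = 2368 - j62.85 Ω = 2368∠-1.5° Ω.
Step 5 — Source phasor: V = 211∠54.0° V = 124 + j170.7 V.
Step 6 — Current: I = V / Z = 0.05043 + j0.07344 A = 0.08909∠55.5° A.
Step 7 — Complex power: S = V·I* = 18.79 - j0.4989 VA.
Step 8 — Real power: P = Re(S) = 18.79 W.
Step 9 — Reactive power: Q = Im(S) = -0.4989 VAR.
Step 10 — Apparent power: |S| = 18.8 VA.
Step 11 — Power factor: PF = P/|S| = 0.9996 (leading).

(a) P = 18.79 W  (b) Q = -0.4989 VAR  (c) S = 18.8 VA  (d) PF = 0.9996 (leading)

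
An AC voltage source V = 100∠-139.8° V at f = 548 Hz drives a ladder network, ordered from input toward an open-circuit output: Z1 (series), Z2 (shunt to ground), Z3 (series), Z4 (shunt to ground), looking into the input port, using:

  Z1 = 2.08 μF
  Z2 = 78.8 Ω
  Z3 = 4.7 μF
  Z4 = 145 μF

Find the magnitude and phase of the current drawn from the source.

Step 1 — Angular frequency: ω = 2π·f = 2π·548 = 3443 rad/s.
Step 2 — Component impedances:
  Z1: Z = 1/(jωC) = -j/(ω·C) = 0 - j139.6 Ω
  Z2: Z = R = 78.8 Ω
  Z3: Z = 1/(jωC) = -j/(ω·C) = 0 - j61.79 Ω
  Z4: Z = 1/(jωC) = -j/(ω·C) = 0 - j2.003 Ω
Step 3 — Ladder network (open output): work backward from the far end, alternating series and parallel combinations. Z_in = 31.2 - j178.2 Ω = 180.9∠-80.1° Ω.
Step 4 — Source phasor: V = 100∠-139.8° V = -76.38 - j64.55 V.
Step 5 — Ohm's law: I = V / Z_total = (-76.38 - j64.55) / (31.2 - j178.2) = 0.2787 - j0.4775 A.
Step 6 — Convert to polar: |I| = 0.5529 A, ∠I = -59.7°.

I = 0.5529∠-59.7° A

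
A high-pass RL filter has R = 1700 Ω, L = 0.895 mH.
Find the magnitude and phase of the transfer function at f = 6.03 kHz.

Step 1 — Angular frequency: ω = 2π·6030 = 3.789e+04 rad/s.
Step 2 — Transfer function: H(jω) = jωL/(R + jωL).
Step 3 — Numerator jωL = j·33.91; denominator R + jωL = 1700 + j33.91.
Step 4 — H = 0.0003977 + j0.01994.
Step 5 — Magnitude: |H| = 0.01994 (-34.0 dB); phase: φ = 88.9°.

|H| = 0.01994 (-34.0 dB), φ = 88.9°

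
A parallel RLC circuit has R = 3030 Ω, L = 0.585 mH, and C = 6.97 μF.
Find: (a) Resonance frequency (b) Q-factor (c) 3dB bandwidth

Step 1 — Resonance: ω₀ = 1/√(LC) = 1/√(0.000585·6.97e-06) = 1.566e+04 rad/s.
Step 2 — f₀ = ω₀/(2π) = 2492 Hz.
Step 3 — Parallel Q: Q = R/(ω₀L) = 3030/(1.566e+04·0.000585) = 330.7.
Step 4 — Bandwidth: Δω = ω₀/Q = 47.35 rad/s; BW = Δω/(2π) = 7.536 Hz.

(a) f₀ = 2492 Hz  (b) Q = 330.7  (c) BW = 7.536 Hz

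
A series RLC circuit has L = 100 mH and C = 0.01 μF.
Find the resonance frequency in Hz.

Step 1 — Resonance condition Im(Z)=0 gives ω₀ = 1/√(LC).
Step 2 — ω₀ = 1/√(0.1·1e-08) = 3.162e+04 rad/s.
Step 3 — f₀ = ω₀/(2π) = 5033 Hz.

f₀ = 5033 Hz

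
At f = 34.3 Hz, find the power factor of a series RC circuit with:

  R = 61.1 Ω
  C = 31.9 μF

Step 1 — Angular frequency: ω = 2π·f = 2π·34.3 = 215.5 rad/s.
Step 2 — Component impedances:
  R: Z = R = 61.1 Ω
  C: Z = 1/(jωC) = -j/(ω·C) = 0 - j145.5 Ω
Step 3 — Series combination: Z_total = R + C = 61.1 - j145.5 Ω = 157.8∠-67.2° Ω.
Step 4 — Power factor: PF = cos(φ) = Re(Z)/|Z| = 61.1/157.77 = 0.3873.
Step 5 — Type: Im(Z) = -145.5 ⇒ leading (phase φ = -67.2°).

PF = 0.3873 (leading, φ = -67.2°)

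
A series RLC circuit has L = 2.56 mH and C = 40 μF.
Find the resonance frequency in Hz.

Step 1 — Resonance condition Im(Z)=0 gives ω₀ = 1/√(LC).
Step 2 — ω₀ = 1/√(0.00256·4e-05) = 3125 rad/s.
Step 3 — f₀ = ω₀/(2π) = 497.4 Hz.

f₀ = 497.4 Hz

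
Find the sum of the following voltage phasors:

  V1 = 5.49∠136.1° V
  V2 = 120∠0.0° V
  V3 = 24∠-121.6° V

Step 1 — Convert each phasor to rectangular form:
  V1 = 5.49·(cos(136.1°) + j·sin(136.1°)) = -3.956 + j3.807 V
  V2 = 120·(cos(0.0°) + j·sin(0.0°)) = 120 V
  V3 = 24·(cos(-121.6°) + j·sin(-121.6°)) = -12.58 - j20.44 V
Step 2 — Sum components: V_total = 103.5 - j16.63 V.
Step 3 — Convert to polar: |V_total| = 104.8 V, ∠V_total = -9.1°.

V_total = 104.8∠-9.1° V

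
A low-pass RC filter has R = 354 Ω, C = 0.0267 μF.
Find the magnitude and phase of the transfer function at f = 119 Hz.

Step 1 — Angular frequency: ω = 2π·119 = 747.7 rad/s.
Step 2 — Transfer function: H(jω) = 1/(1 + jωRC).
Step 3 — Denominator: 1 + jωRC = 1 + j·747.7·354·2.67e-08 = 1 + j0.007067.
Step 4 — H = 1 - j0.007067.
Step 5 — Magnitude: |H| = 1 (-0.0 dB); phase: φ = -0.4°.

|H| = 1 (-0.0 dB), φ = -0.4°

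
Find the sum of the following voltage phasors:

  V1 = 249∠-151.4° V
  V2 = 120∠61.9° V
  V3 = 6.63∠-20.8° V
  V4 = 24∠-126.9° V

Step 1 — Convert each phasor to rectangular form:
  V1 = 249·(cos(-151.4°) + j·sin(-151.4°)) = -218.6 - j119.2 V
  V2 = 120·(cos(61.9°) + j·sin(61.9°)) = 56.52 + j105.9 V
  V3 = 6.63·(cos(-20.8°) + j·sin(-20.8°)) = 6.198 - j2.354 V
  V4 = 24·(cos(-126.9°) + j·sin(-126.9°)) = -14.41 - j19.19 V
Step 2 — Sum components: V_total = -170.3 - j34.89 V.
Step 3 — Convert to polar: |V_total| = 173.8 V, ∠V_total = -168.4°.

V_total = 173.8∠-168.4° V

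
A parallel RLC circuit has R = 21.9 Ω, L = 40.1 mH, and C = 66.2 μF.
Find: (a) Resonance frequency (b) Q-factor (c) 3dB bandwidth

Step 1 — Resonance: ω₀ = 1/√(LC) = 1/√(0.0401·6.62e-05) = 613.8 rad/s.
Step 2 — f₀ = ω₀/(2π) = 97.68 Hz.
Step 3 — Parallel Q: Q = R/(ω₀L) = 21.9/(613.8·0.0401) = 0.8898.
Step 4 — Bandwidth: Δω = ω₀/Q = 689.8 rad/s; BW = Δω/(2π) = 109.8 Hz.

(a) f₀ = 97.68 Hz  (b) Q = 0.8898  (c) BW = 109.8 Hz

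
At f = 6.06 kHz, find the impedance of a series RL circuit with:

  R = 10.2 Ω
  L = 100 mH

Step 1 — Angular frequency: ω = 2π·f = 2π·6060 = 3.808e+04 rad/s.
Step 2 — Component impedances:
  R: Z = R = 10.2 Ω
  L: Z = jωL = j·3.808e+04·0.1 = 0 + j3808 Ω
Step 3 — Series combination: Z_total = R + L = 10.2 + j3808 Ω = 3808∠89.8° Ω.

Z = 10.2 + j3808 Ω = 3808∠89.8° Ω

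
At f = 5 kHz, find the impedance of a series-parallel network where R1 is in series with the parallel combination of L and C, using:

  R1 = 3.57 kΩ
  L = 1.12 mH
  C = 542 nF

Step 1 — Angular frequency: ω = 2π·f = 2π·5000 = 3.142e+04 rad/s.
Step 2 — Component impedances:
  R1: Z = R = 3570 Ω
  L: Z = jωL = j·3.142e+04·0.00112 = 0 + j35.19 Ω
  C: Z = 1/(jωC) = -j/(ω·C) = 0 - j58.73 Ω
Step 3 — Parallel branch: L || C = 1/(1/L + 1/C) = 0 + j87.77 Ω.
Step 4 — Series with R1: Z_total = R1 + (L || C) = 3570 + j87.77 Ω = 3571∠1.4° Ω.

Z = 3570 + j87.77 Ω = 3571∠1.4° Ω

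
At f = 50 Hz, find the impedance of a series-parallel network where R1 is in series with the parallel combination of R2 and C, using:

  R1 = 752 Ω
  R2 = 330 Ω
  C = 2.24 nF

Step 1 — Angular frequency: ω = 2π·f = 2π·50 = 314.2 rad/s.
Step 2 — Component impedances:
  R1: Z = R = 752 Ω
  R2: Z = R = 330 Ω
  C: Z = 1/(jωC) = -j/(ω·C) = 0 - j1.421e+06 Ω
Step 3 — Parallel branch: R2 || C = 1/(1/R2 + 1/C) = 330 - j0.07663 Ω.
Step 4 — Series with R1: Z_total = R1 + (R2 || C) = 1082 - j0.07663 Ω = 1082∠-0.0° Ω.

Z = 1082 - j0.07663 Ω = 1082∠-0.0° Ω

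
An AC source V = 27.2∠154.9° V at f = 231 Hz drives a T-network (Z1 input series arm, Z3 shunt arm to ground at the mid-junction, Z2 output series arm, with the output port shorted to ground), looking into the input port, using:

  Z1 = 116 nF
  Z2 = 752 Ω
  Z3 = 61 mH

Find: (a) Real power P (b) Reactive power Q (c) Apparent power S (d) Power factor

Step 1 — Angular frequency: ω = 2π·f = 2π·231 = 1451 rad/s.
Step 2 — Component impedances:
  Z1: Z = 1/(jωC) = -j/(ω·C) = 0 - j5940 Ω
  Z2: Z = R = 752 Ω
  Z3: Z = jωL = j·1451·0.061 = 0 + j88.54 Ω
Step 3 — With the output port shorted to ground, the output series arm Z2 runs from the junction to ground; the shunt arm Z3 also runs from the junction to ground. They appear in parallel: Z3 || Z2 = 10.28 + j87.33 Ω.
Step 4 — Series with input arm Z1: Z_in = Z1 + (Z3 || Z2) = 10.28 - j5852 Ω = 5852∠-89.9° Ω.
Step 5 — Source phasor: V = 27.2∠154.9° V = -24.63 + j11.54 V.
Step 6 — Current: I = V / Z = -0.001979 - j0.004205 A = 0.004648∠-115.2° A.
Step 7 — Complex power: S = V·I* = 0.0002221 - j0.1264 VA.
Step 8 — Real power: P = Re(S) = 0.0002221 W.
Step 9 — Reactive power: Q = Im(S) = -0.1264 VAR.
Step 10 — Apparent power: |S| = 0.1264 VA.
Step 11 — Power factor: PF = P/|S| = 0.001757 (leading).

(a) P = 0.0002221 W  (b) Q = -0.1264 VAR  (c) S = 0.1264 VA  (d) PF = 0.001757 (leading)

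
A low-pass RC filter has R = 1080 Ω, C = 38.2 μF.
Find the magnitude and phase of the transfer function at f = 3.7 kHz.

Step 1 — Angular frequency: ω = 2π·3700 = 2.325e+04 rad/s.
Step 2 — Transfer function: H(jω) = 1/(1 + jωRC).
Step 3 — Denominator: 1 + jωRC = 1 + j·2.325e+04·1080·3.82e-05 = 1 + j959.1.
Step 4 — H = 1.087e-06 - j0.001043.
Step 5 — Magnitude: |H| = 0.001043 (-59.6 dB); phase: φ = -89.9°.

|H| = 0.001043 (-59.6 dB), φ = -89.9°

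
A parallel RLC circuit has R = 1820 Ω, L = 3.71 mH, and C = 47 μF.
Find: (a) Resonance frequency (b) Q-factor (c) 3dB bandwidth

Step 1 — Resonance: ω₀ = 1/√(LC) = 1/√(0.00371·4.7e-05) = 2395 rad/s.
Step 2 — f₀ = ω₀/(2π) = 381.1 Hz.
Step 3 — Parallel Q: Q = R/(ω₀L) = 1820/(2395·0.00371) = 204.8.
Step 4 — Bandwidth: Δω = ω₀/Q = 11.69 rad/s; BW = Δω/(2π) = 1.861 Hz.

(a) f₀ = 381.1 Hz  (b) Q = 204.8  (c) BW = 1.861 Hz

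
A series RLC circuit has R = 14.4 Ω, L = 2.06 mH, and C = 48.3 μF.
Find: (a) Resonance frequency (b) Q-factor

Step 1 — Resonance condition Im(Z)=0 gives ω₀ = 1/√(LC).
Step 2 — ω₀ = 1/√(0.00206·4.83e-05) = 3170 rad/s.
Step 3 — f₀ = ω₀/(2π) = 504.6 Hz.
Step 4 — Series Q: Q = ω₀L/R = 3170·0.00206/14.4 = 0.4535.

(a) f₀ = 504.6 Hz  (b) Q = 0.4535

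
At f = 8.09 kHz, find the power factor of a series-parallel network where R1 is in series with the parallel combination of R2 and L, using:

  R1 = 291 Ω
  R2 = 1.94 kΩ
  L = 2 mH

Step 1 — Angular frequency: ω = 2π·f = 2π·8090 = 5.083e+04 rad/s.
Step 2 — Component impedances:
  R1: Z = R = 291 Ω
  R2: Z = R = 1940 Ω
  L: Z = jωL = j·5.083e+04·0.002 = 0 + j101.7 Ω
Step 3 — Parallel branch: R2 || L = 1/(1/R2 + 1/L) = 5.313 + j101.4 Ω.
Step 4 — Series with R1: Z_total = R1 + (R2 || L) = 296.3 + j101.4 Ω = 313.2∠18.9° Ω.
Step 5 — Power factor: PF = cos(φ) = Re(Z)/|Z| = 296.313/313.177 = 0.9462.
Step 6 — Type: Im(Z) = 101.4 ⇒ lagging (phase φ = 18.9°).

PF = 0.9462 (lagging, φ = 18.9°)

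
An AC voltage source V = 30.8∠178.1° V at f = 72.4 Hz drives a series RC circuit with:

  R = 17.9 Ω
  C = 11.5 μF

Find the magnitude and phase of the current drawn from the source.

Step 1 — Angular frequency: ω = 2π·f = 2π·72.4 = 454.9 rad/s.
Step 2 — Component impedances:
  R: Z = R = 17.9 Ω
  C: Z = 1/(jωC) = -j/(ω·C) = 0 - j191.2 Ω
Step 3 — Series combination: Z_total = R + C = 17.9 - j191.2 Ω = 192∠-84.7° Ω.
Step 4 — Source phasor: V = 30.8∠178.1° V = -30.78 + j1.021 V.
Step 5 — Ohm's law: I = V / Z_total = (-30.78 + j1.021) / (17.9 - j191.2) = -0.02024 - j0.1591 A.
Step 6 — Convert to polar: |I| = 0.1604 A, ∠I = -97.2°.

I = 0.1604∠-97.2° A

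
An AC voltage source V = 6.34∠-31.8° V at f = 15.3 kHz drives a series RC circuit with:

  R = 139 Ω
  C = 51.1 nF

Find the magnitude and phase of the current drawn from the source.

Step 1 — Angular frequency: ω = 2π·f = 2π·1.53e+04 = 9.613e+04 rad/s.
Step 2 — Component impedances:
  R: Z = R = 139 Ω
  C: Z = 1/(jωC) = -j/(ω·C) = 0 - j203.6 Ω
Step 3 — Series combination: Z_total = R + C = 139 - j203.6 Ω = 246.5∠-55.7° Ω.
Step 4 — Source phasor: V = 6.34∠-31.8° V = 5.388 - j3.341 V.
Step 5 — Ohm's law: I = V / Z_total = (5.388 - j3.341) / (139 - j203.6) = 0.02352 + j0.01041 A.
Step 6 — Convert to polar: |I| = 0.02572 A, ∠I = 23.9°.

I = 0.02572∠23.9° A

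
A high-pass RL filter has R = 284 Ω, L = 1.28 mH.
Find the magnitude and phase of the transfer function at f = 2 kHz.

Step 1 — Angular frequency: ω = 2π·2000 = 1.257e+04 rad/s.
Step 2 — Transfer function: H(jω) = jωL/(R + jωL).
Step 3 — Numerator jωL = j·16.08; denominator R + jωL = 284 + j16.08.
Step 4 — H = 0.003198 + j0.05646.
Step 5 — Magnitude: |H| = 0.05655 (-25.0 dB); phase: φ = 86.8°.

|H| = 0.05655 (-25.0 dB), φ = 86.8°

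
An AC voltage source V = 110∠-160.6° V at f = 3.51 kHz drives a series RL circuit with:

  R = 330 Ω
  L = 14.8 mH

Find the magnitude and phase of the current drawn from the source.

Step 1 — Angular frequency: ω = 2π·f = 2π·3510 = 2.205e+04 rad/s.
Step 2 — Component impedances:
  R: Z = R = 330 Ω
  L: Z = jωL = j·2.205e+04·0.0148 = 0 + j326.4 Ω
Step 3 — Series combination: Z_total = R + L = 330 + j326.4 Ω = 464.2∠44.7° Ω.
Step 4 — Source phasor: V = 110∠-160.6° V = -103.8 - j36.54 V.
Step 5 — Ohm's law: I = V / Z_total = (-103.8 - j36.54) / (330 + j326.4) = -0.2143 + j0.1012 A.
Step 6 — Convert to polar: |I| = 0.237 A, ∠I = 154.7°.

I = 0.237∠154.7° A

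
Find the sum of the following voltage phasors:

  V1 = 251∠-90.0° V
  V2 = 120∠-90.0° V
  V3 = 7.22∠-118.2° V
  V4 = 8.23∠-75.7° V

Step 1 — Convert each phasor to rectangular form:
  V1 = 251·(cos(-90.0°) + j·sin(-90.0°)) = 0 - j251 V
  V2 = 120·(cos(-90.0°) + j·sin(-90.0°)) = 0 - j120 V
  V3 = 7.22·(cos(-118.2°) + j·sin(-118.2°)) = -3.412 - j6.363 V
  V4 = 8.23·(cos(-75.7°) + j·sin(-75.7°)) = 2.033 - j7.975 V
Step 2 — Sum components: V_total = -1.379 - j385.3 V.
Step 3 — Convert to polar: |V_total| = 385.3 V, ∠V_total = -90.2°.

V_total = 385.3∠-90.2° V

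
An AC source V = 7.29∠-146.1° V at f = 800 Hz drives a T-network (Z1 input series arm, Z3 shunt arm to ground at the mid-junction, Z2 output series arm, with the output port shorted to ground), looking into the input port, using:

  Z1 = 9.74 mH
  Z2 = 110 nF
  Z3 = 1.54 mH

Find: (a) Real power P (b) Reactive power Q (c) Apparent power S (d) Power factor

Step 1 — Angular frequency: ω = 2π·f = 2π·800 = 5027 rad/s.
Step 2 — Component impedances:
  Z1: Z = jωL = j·5027·0.00974 = 0 + j48.96 Ω
  Z2: Z = 1/(jωC) = -j/(ω·C) = 0 - j1809 Ω
  Z3: Z = jωL = j·5027·0.00154 = 0 + j7.741 Ω
Step 3 — With the output port shorted to ground, the output series arm Z2 runs from the junction to ground; the shunt arm Z3 also runs from the junction to ground. They appear in parallel: Z3 || Z2 = 0 + j7.774 Ω.
Step 4 — Series with input arm Z1: Z_in = Z1 + (Z3 || Z2) = 0 + j56.73 Ω = 56.73∠90.0° Ω.
Step 5 — Source phasor: V = 7.29∠-146.1° V = -6.051 - j4.066 V.
Step 6 — Current: I = V / Z = -0.07167 + j0.1067 A = 0.1285∠123.9° A.
Step 7 — Complex power: S = V·I* = 0 + j0.9367 VA.
Step 8 — Real power: P = Re(S) = 0 W.
Step 9 — Reactive power: Q = Im(S) = 0.9367 VAR.
Step 10 — Apparent power: |S| = 0.9367 VA.
Step 11 — Power factor: PF = P/|S| = 0 (lagging).

(a) P = 0 W  (b) Q = 0.9367 VAR  (c) S = 0.9367 VA  (d) PF = 0 (lagging)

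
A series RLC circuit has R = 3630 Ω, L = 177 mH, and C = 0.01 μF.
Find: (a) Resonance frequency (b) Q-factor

Step 1 — Resonance condition Im(Z)=0 gives ω₀ = 1/√(LC).
Step 2 — ω₀ = 1/√(0.177·1e-08) = 2.377e+04 rad/s.
Step 3 — f₀ = ω₀/(2π) = 3783 Hz.
Step 4 — Series Q: Q = ω₀L/R = 2.377e+04·0.177/3630 = 1.159.

(a) f₀ = 3783 Hz  (b) Q = 1.159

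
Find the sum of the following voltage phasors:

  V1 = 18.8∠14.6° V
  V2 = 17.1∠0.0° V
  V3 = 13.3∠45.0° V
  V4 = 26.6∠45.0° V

Step 1 — Convert each phasor to rectangular form:
  V1 = 18.8·(cos(14.6°) + j·sin(14.6°)) = 18.19 + j4.739 V
  V2 = 17.1·(cos(0.0°) + j·sin(0.0°)) = 17.1 V
  V3 = 13.3·(cos(45.0°) + j·sin(45.0°)) = 9.405 + j9.405 V
  V4 = 26.6·(cos(45.0°) + j·sin(45.0°)) = 18.81 + j18.81 V
Step 2 — Sum components: V_total = 63.51 + j32.95 V.
Step 3 — Convert to polar: |V_total| = 71.55 V, ∠V_total = 27.4°.

V_total = 71.55∠27.4° V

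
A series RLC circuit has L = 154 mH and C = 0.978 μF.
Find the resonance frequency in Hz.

Step 1 — Resonance condition Im(Z)=0 gives ω₀ = 1/√(LC).
Step 2 — ω₀ = 1/√(0.154·9.78e-07) = 2577 rad/s.
Step 3 — f₀ = ω₀/(2π) = 410.1 Hz.

f₀ = 410.1 Hz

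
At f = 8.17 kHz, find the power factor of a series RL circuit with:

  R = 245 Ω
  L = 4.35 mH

Step 1 — Angular frequency: ω = 2π·f = 2π·8170 = 5.133e+04 rad/s.
Step 2 — Component impedances:
  R: Z = R = 245 Ω
  L: Z = jωL = j·5.133e+04·0.00435 = 0 + j223.3 Ω
Step 3 — Series combination: Z_total = R + L = 245 + j223.3 Ω = 331.5∠42.3° Ω.
Step 4 — Power factor: PF = cos(φ) = Re(Z)/|Z| = 245/331.5 = 0.7391.
Step 5 — Type: Im(Z) = 223.3 ⇒ lagging (phase φ = 42.3°).

PF = 0.7391 (lagging, φ = 42.3°)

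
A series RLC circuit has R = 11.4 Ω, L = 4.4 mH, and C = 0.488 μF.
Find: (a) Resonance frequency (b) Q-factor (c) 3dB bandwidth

Step 1 — Resonance: ω₀ = 1/√(LC) = 1/√(0.0044·4.88e-07) = 2.158e+04 rad/s.
Step 2 — f₀ = ω₀/(2π) = 3435 Hz.
Step 3 — Series Q: Q = ω₀L/R = 2.158e+04·0.0044/11.4 = 8.329.
Step 4 — Bandwidth: Δω = ω₀/Q = 2591 rad/s; BW = Δω/(2π) = 412.4 Hz.

(a) f₀ = 3435 Hz  (b) Q = 8.329  (c) BW = 412.4 Hz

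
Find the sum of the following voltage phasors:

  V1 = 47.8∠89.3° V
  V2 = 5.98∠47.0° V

Step 1 — Convert each phasor to rectangular form:
  V1 = 47.8·(cos(89.3°) + j·sin(89.3°)) = 0.584 + j47.8 V
  V2 = 5.98·(cos(47.0°) + j·sin(47.0°)) = 4.078 + j4.373 V
Step 2 — Sum components: V_total = 4.662 + j52.17 V.
Step 3 — Convert to polar: |V_total| = 52.38 V, ∠V_total = 84.9°.

V_total = 52.38∠84.9° V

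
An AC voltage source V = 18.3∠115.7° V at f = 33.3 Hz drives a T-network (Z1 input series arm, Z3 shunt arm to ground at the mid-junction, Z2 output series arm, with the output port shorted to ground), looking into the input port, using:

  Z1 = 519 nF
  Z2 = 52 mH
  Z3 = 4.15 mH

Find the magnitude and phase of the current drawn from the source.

Step 1 — Angular frequency: ω = 2π·f = 2π·33.3 = 209.2 rad/s.
Step 2 — Component impedances:
  Z1: Z = 1/(jωC) = -j/(ω·C) = 0 - j9209 Ω
  Z2: Z = jωL = j·209.2·0.052 = 0 + j10.88 Ω
  Z3: Z = jωL = j·209.2·0.00415 = 0 + j0.8683 Ω
Step 3 — With the output port shorted to ground, the output series arm Z2 runs from the junction to ground; the shunt arm Z3 also runs from the junction to ground. They appear in parallel: Z3 || Z2 = 0 + j0.8041 Ω.
Step 4 — Series with input arm Z1: Z_in = Z1 + (Z3 || Z2) = 0 - j9208 Ω = 9208∠-90.0° Ω.
Step 5 — Source phasor: V = 18.3∠115.7° V = -7.936 + j16.49 V.
Step 6 — Ohm's law: I = V / Z_total = (-7.936 + j16.49) / (0 - j9208) = -0.001791 - j0.0008618 A.
Step 7 — Convert to polar: |I| = 0.001987 A, ∠I = -154.3°.

I = 0.001987∠-154.3° A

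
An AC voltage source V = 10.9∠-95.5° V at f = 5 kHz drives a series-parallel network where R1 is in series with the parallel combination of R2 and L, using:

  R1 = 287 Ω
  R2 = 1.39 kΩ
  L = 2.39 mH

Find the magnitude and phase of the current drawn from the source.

Step 1 — Angular frequency: ω = 2π·f = 2π·5000 = 3.142e+04 rad/s.
Step 2 — Component impedances:
  R1: Z = R = 287 Ω
  R2: Z = R = 1390 Ω
  L: Z = jωL = j·3.142e+04·0.00239 = 0 + j75.08 Ω
Step 3 — Parallel branch: R2 || L = 1/(1/R2 + 1/L) = 4.044 + j74.87 Ω.
Step 4 — Series with R1: Z_total = R1 + (R2 || L) = 291 + j74.87 Ω = 300.5∠14.4° Ω.
Step 5 — Source phasor: V = 10.9∠-95.5° V = -1.045 - j10.85 V.
Step 6 — Ohm's law: I = V / Z_total = (-1.045 - j10.85) / (291 + j74.87) = -0.01236 - j0.0341 A.
Step 7 — Convert to polar: |I| = 0.03627 A, ∠I = -109.9°.

I = 0.03627∠-109.9° A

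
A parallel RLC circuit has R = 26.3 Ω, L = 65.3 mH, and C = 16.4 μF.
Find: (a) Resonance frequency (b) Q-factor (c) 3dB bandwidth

Step 1 — Resonance: ω₀ = 1/√(LC) = 1/√(0.0653·1.64e-05) = 966.3 rad/s.
Step 2 — f₀ = ω₀/(2π) = 153.8 Hz.
Step 3 — Parallel Q: Q = R/(ω₀L) = 26.3/(966.3·0.0653) = 0.4168.
Step 4 — Bandwidth: Δω = ω₀/Q = 2318 rad/s; BW = Δω/(2π) = 369 Hz.

(a) f₀ = 153.8 Hz  (b) Q = 0.4168  (c) BW = 369 Hz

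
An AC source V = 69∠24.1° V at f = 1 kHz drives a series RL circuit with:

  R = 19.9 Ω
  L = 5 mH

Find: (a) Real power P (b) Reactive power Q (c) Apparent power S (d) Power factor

Step 1 — Angular frequency: ω = 2π·f = 2π·1000 = 6283 rad/s.
Step 2 — Component impedances:
  R: Z = R = 19.9 Ω
  L: Z = jωL = j·6283·0.005 = 0 + j31.42 Ω
Step 3 — Series combination: Z_total = R + L = 19.9 + j31.42 Ω = 37.19∠57.6° Ω.
Step 4 — Source phasor: V = 69∠24.1° V = 62.99 + j28.17 V.
Step 5 — Current: I = V / Z = 1.546 - j1.025 A = 1.855∠-33.5° A.
Step 6 — Complex power: S = V·I* = 68.51 + j108.2 VA.
Step 7 — Real power: P = Re(S) = 68.51 W.
Step 8 — Reactive power: Q = Im(S) = 108.2 VAR.
Step 9 — Apparent power: |S| = 128 VA.
Step 10 — Power factor: PF = P/|S| = 0.5351 (lagging).

(a) P = 68.51 W  (b) Q = 108.2 VAR  (c) S = 128 VA  (d) PF = 0.5351 (lagging)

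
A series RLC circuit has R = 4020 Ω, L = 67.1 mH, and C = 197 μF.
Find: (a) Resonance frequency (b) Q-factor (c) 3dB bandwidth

Step 1 — Resonance: ω₀ = 1/√(LC) = 1/√(0.0671·0.000197) = 275 rad/s.
Step 2 — f₀ = ω₀/(2π) = 43.77 Hz.
Step 3 — Series Q: Q = ω₀L/R = 275·0.0671/4020 = 0.004591.
Step 4 — Bandwidth: Δω = ω₀/Q = 5.991e+04 rad/s; BW = Δω/(2π) = 9535 Hz.

(a) f₀ = 43.77 Hz  (b) Q = 0.004591  (c) BW = 9535 Hz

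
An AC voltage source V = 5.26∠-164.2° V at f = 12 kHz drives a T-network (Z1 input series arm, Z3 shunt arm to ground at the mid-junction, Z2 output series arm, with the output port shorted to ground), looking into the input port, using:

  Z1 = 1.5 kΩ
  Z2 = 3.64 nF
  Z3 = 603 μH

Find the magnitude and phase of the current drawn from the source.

Step 1 — Angular frequency: ω = 2π·f = 2π·1.2e+04 = 7.54e+04 rad/s.
Step 2 — Component impedances:
  Z1: Z = R = 1500 Ω
  Z2: Z = 1/(jωC) = -j/(ω·C) = 0 - j3644 Ω
  Z3: Z = jωL = j·7.54e+04·0.000603 = 0 + j45.47 Ω
Step 3 — With the output port shorted to ground, the output series arm Z2 runs from the junction to ground; the shunt arm Z3 also runs from the junction to ground. They appear in parallel: Z3 || Z2 = 0 + j46.04 Ω.
Step 4 — Series with input arm Z1: Z_in = Z1 + (Z3 || Z2) = 1500 + j46.04 Ω = 1501∠1.8° Ω.
Step 5 — Source phasor: V = 5.26∠-164.2° V = -5.061 - j1.432 V.
Step 6 — Ohm's law: I = V / Z_total = (-5.061 - j1.432) / (1500 + j46.04) = -0.0034 - j0.0008504 A.
Step 7 — Convert to polar: |I| = 0.003505 A, ∠I = -166.0°.

I = 0.003505∠-166.0° A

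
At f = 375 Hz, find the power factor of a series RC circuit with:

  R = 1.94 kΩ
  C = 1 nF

Step 1 — Angular frequency: ω = 2π·f = 2π·375 = 2356 rad/s.
Step 2 — Component impedances:
  R: Z = R = 1940 Ω
  C: Z = 1/(jωC) = -j/(ω·C) = 0 - j4.244e+05 Ω
Step 3 — Series combination: Z_total = R + C = 1940 - j4.244e+05 Ω = 4.244e+05∠-89.7° Ω.
Step 4 — Power factor: PF = cos(φ) = Re(Z)/|Z| = 1940/4.244e+05 = 0.004571.
Step 5 — Type: Im(Z) = -4.244e+05 ⇒ leading (phase φ = -89.7°).

PF = 0.004571 (leading, φ = -89.7°)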